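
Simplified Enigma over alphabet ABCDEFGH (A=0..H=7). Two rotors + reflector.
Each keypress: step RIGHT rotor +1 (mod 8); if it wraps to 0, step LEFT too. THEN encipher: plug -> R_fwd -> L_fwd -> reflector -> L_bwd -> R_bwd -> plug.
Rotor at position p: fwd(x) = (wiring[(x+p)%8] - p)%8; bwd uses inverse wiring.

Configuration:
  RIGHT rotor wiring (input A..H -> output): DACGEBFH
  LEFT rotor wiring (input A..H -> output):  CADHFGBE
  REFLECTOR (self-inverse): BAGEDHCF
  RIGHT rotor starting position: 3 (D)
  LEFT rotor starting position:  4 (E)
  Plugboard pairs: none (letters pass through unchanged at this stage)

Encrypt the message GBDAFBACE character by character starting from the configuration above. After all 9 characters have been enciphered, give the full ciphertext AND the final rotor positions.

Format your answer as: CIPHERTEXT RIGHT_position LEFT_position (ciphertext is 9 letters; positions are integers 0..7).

Answer: HEGDEFDGA 4 5

Derivation:
Char 1 ('G'): step: R->4, L=4; G->plug->G->R->G->L->H->refl->F->L'->C->R'->H->plug->H
Char 2 ('B'): step: R->5, L=4; B->plug->B->R->A->L->B->refl->A->L'->D->R'->E->plug->E
Char 3 ('D'): step: R->6, L=4; D->plug->D->R->C->L->F->refl->H->L'->G->R'->G->plug->G
Char 4 ('A'): step: R->7, L=4; A->plug->A->R->A->L->B->refl->A->L'->D->R'->D->plug->D
Char 5 ('F'): step: R->0, L->5 (L advanced); F->plug->F->R->B->L->E->refl->D->L'->E->R'->E->plug->E
Char 6 ('B'): step: R->1, L=5; B->plug->B->R->B->L->E->refl->D->L'->E->R'->F->plug->F
Char 7 ('A'): step: R->2, L=5; A->plug->A->R->A->L->B->refl->A->L'->H->R'->D->plug->D
Char 8 ('C'): step: R->3, L=5; C->plug->C->R->G->L->C->refl->G->L'->F->R'->G->plug->G
Char 9 ('E'): step: R->4, L=5; E->plug->E->R->H->L->A->refl->B->L'->A->R'->A->plug->A
Final: ciphertext=HEGDEFDGA, RIGHT=4, LEFT=5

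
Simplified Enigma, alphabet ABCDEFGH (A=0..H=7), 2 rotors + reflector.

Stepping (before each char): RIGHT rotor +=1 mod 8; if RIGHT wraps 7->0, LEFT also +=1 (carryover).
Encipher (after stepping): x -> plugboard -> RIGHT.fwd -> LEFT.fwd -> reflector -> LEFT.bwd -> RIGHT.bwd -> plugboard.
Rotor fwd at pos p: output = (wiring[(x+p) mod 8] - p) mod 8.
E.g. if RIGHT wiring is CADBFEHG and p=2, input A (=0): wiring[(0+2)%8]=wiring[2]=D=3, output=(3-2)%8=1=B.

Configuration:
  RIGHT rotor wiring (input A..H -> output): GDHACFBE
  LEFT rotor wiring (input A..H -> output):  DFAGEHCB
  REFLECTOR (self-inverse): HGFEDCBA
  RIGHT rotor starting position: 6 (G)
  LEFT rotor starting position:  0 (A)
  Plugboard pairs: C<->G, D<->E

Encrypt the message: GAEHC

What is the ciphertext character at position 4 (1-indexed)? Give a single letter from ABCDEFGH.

Char 1 ('G'): step: R->7, L=0; G->plug->C->R->E->L->E->refl->D->L'->A->R'->D->plug->E
Char 2 ('A'): step: R->0, L->1 (L advanced); A->plug->A->R->G->L->A->refl->H->L'->B->R'->G->plug->C
Char 3 ('E'): step: R->1, L=1; E->plug->D->R->B->L->H->refl->A->L'->G->R'->B->plug->B
Char 4 ('H'): step: R->2, L=1; H->plug->H->R->B->L->H->refl->A->L'->G->R'->B->plug->B

B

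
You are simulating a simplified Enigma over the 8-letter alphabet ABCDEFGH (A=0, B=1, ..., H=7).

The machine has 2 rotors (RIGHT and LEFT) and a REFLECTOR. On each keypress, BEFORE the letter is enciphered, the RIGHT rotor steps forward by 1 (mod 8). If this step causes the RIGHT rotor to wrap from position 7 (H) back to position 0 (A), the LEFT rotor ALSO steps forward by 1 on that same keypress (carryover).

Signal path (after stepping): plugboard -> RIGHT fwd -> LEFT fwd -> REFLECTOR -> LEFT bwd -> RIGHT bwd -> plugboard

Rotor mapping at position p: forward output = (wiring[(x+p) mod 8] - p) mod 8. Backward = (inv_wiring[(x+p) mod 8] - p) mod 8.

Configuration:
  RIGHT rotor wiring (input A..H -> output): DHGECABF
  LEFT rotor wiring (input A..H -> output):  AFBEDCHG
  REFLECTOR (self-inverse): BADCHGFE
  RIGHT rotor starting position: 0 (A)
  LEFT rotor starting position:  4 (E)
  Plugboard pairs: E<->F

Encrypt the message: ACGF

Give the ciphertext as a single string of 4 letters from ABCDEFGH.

Answer: DAEC

Derivation:
Char 1 ('A'): step: R->1, L=4; A->plug->A->R->G->L->F->refl->G->L'->B->R'->D->plug->D
Char 2 ('C'): step: R->2, L=4; C->plug->C->R->A->L->H->refl->E->L'->E->R'->A->plug->A
Char 3 ('G'): step: R->3, L=4; G->plug->G->R->E->L->E->refl->H->L'->A->R'->F->plug->E
Char 4 ('F'): step: R->4, L=4; F->plug->E->R->H->L->A->refl->B->L'->F->R'->C->plug->C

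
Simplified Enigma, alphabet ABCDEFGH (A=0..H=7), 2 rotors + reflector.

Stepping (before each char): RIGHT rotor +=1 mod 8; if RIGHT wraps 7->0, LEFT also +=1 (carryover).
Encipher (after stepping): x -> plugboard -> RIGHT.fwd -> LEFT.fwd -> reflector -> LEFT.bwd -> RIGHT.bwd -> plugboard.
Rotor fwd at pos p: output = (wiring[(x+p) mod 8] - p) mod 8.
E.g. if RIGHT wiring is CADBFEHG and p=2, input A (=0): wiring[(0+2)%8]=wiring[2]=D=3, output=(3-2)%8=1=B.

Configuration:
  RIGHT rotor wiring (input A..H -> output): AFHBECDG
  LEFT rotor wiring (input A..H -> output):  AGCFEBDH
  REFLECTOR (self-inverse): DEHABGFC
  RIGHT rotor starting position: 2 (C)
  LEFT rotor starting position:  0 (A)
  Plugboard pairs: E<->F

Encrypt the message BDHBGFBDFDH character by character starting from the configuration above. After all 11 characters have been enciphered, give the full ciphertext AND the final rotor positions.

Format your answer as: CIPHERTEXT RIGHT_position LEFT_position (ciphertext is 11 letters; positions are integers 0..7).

Char 1 ('B'): step: R->3, L=0; B->plug->B->R->B->L->G->refl->F->L'->D->R'->E->plug->F
Char 2 ('D'): step: R->4, L=0; D->plug->D->R->C->L->C->refl->H->L'->H->R'->C->plug->C
Char 3 ('H'): step: R->5, L=0; H->plug->H->R->H->L->H->refl->C->L'->C->R'->F->plug->E
Char 4 ('B'): step: R->6, L=0; B->plug->B->R->A->L->A->refl->D->L'->G->R'->G->plug->G
Char 5 ('G'): step: R->7, L=0; G->plug->G->R->D->L->F->refl->G->L'->B->R'->B->plug->B
Char 6 ('F'): step: R->0, L->1 (L advanced); F->plug->E->R->E->L->A->refl->D->L'->D->R'->G->plug->G
Char 7 ('B'): step: R->1, L=1; B->plug->B->R->G->L->G->refl->F->L'->A->R'->C->plug->C
Char 8 ('D'): step: R->2, L=1; D->plug->D->R->A->L->F->refl->G->L'->G->R'->G->plug->G
Char 9 ('F'): step: R->3, L=1; F->plug->E->R->D->L->D->refl->A->L'->E->R'->H->plug->H
Char 10 ('D'): step: R->4, L=1; D->plug->D->R->C->L->E->refl->B->L'->B->R'->F->plug->E
Char 11 ('H'): step: R->5, L=1; H->plug->H->R->H->L->H->refl->C->L'->F->R'->A->plug->A
Final: ciphertext=FCEGBGCGHEA, RIGHT=5, LEFT=1

Answer: FCEGBGCGHEA 5 1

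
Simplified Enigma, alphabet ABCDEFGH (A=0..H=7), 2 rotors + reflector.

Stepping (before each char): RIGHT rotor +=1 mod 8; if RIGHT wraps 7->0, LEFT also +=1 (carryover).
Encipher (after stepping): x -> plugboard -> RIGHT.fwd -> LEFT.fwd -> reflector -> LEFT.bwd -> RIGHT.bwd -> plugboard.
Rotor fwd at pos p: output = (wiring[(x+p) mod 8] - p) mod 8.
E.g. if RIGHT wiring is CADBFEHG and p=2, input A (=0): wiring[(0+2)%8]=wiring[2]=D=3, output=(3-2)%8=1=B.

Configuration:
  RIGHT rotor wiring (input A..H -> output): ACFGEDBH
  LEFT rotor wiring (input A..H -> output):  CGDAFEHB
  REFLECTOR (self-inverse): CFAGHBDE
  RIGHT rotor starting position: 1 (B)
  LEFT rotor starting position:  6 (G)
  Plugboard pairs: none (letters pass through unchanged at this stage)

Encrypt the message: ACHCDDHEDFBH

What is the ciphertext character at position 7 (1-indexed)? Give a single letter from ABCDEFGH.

Char 1 ('A'): step: R->2, L=6; A->plug->A->R->D->L->A->refl->C->L'->F->R'->F->plug->F
Char 2 ('C'): step: R->3, L=6; C->plug->C->R->A->L->B->refl->F->L'->E->R'->E->plug->E
Char 3 ('H'): step: R->4, L=6; H->plug->H->R->C->L->E->refl->H->L'->G->R'->F->plug->F
Char 4 ('C'): step: R->5, L=6; C->plug->C->R->C->L->E->refl->H->L'->G->R'->A->plug->A
Char 5 ('D'): step: R->6, L=6; D->plug->D->R->E->L->F->refl->B->L'->A->R'->F->plug->F
Char 6 ('D'): step: R->7, L=6; D->plug->D->R->G->L->H->refl->E->L'->C->R'->H->plug->H
Char 7 ('H'): step: R->0, L->7 (L advanced); H->plug->H->R->H->L->A->refl->C->L'->A->R'->A->plug->A

A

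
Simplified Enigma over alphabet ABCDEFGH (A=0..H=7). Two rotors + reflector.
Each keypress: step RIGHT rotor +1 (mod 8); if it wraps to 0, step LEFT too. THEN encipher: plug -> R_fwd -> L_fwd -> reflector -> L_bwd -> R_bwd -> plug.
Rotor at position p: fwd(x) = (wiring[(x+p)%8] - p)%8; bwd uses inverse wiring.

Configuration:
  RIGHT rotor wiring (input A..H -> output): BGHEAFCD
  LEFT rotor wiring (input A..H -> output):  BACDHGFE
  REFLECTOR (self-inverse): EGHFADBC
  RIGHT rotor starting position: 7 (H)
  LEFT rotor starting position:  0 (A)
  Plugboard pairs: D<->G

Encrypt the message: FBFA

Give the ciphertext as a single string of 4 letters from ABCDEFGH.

Char 1 ('F'): step: R->0, L->1 (L advanced); F->plug->F->R->F->L->E->refl->A->L'->H->R'->C->plug->C
Char 2 ('B'): step: R->1, L=1; B->plug->B->R->G->L->D->refl->F->L'->E->R'->E->plug->E
Char 3 ('F'): step: R->2, L=1; F->plug->F->R->B->L->B->refl->G->L'->D->R'->D->plug->G
Char 4 ('A'): step: R->3, L=1; A->plug->A->R->B->L->B->refl->G->L'->D->R'->G->plug->D

Answer: CEGD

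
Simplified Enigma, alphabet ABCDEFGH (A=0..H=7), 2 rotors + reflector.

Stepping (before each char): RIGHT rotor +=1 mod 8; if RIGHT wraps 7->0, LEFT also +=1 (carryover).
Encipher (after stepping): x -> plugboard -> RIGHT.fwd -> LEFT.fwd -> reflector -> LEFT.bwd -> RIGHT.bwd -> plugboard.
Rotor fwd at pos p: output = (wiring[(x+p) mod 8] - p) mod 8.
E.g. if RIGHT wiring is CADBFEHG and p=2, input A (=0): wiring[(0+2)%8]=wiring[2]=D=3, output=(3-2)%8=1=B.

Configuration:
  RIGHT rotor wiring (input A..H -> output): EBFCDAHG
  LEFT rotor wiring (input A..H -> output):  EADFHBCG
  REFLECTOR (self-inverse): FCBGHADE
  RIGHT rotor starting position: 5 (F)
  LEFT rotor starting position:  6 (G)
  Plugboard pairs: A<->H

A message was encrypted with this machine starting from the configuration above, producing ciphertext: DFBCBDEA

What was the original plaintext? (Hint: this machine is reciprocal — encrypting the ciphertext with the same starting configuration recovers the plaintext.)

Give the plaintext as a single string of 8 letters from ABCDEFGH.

Answer: CGCGHHCB

Derivation:
Char 1 ('D'): step: R->6, L=6; D->plug->D->R->D->L->C->refl->B->L'->G->R'->C->plug->C
Char 2 ('F'): step: R->7, L=6; F->plug->F->R->E->L->F->refl->A->L'->B->R'->G->plug->G
Char 3 ('B'): step: R->0, L->7 (L advanced); B->plug->B->R->B->L->F->refl->A->L'->F->R'->C->plug->C
Char 4 ('C'): step: R->1, L=7; C->plug->C->R->B->L->F->refl->A->L'->F->R'->G->plug->G
Char 5 ('B'): step: R->2, L=7; B->plug->B->R->A->L->H->refl->E->L'->D->R'->A->plug->H
Char 6 ('D'): step: R->3, L=7; D->plug->D->R->E->L->G->refl->D->L'->H->R'->A->plug->H
Char 7 ('E'): step: R->4, L=7; E->plug->E->R->A->L->H->refl->E->L'->D->R'->C->plug->C
Char 8 ('A'): step: R->5, L=7; A->plug->H->R->G->L->C->refl->B->L'->C->R'->B->plug->B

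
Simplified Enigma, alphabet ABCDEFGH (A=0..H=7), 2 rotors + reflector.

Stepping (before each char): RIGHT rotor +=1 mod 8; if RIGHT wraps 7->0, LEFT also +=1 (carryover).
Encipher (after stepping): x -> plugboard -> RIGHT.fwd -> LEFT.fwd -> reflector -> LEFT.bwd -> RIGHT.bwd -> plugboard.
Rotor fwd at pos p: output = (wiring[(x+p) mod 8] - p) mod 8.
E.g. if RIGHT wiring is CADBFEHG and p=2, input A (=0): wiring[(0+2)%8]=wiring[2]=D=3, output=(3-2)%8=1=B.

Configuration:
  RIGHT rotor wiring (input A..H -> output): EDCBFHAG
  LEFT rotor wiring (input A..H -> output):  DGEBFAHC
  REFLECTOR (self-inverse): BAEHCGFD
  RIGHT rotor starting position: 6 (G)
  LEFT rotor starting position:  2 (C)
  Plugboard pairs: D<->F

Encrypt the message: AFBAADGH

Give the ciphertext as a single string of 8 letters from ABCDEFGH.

Answer: GBHGCHED

Derivation:
Char 1 ('A'): step: R->7, L=2; A->plug->A->R->H->L->E->refl->C->L'->A->R'->G->plug->G
Char 2 ('F'): step: R->0, L->3 (L advanced); F->plug->D->R->B->L->C->refl->E->L'->D->R'->B->plug->B
Char 3 ('B'): step: R->1, L=3; B->plug->B->R->B->L->C->refl->E->L'->D->R'->H->plug->H
Char 4 ('A'): step: R->2, L=3; A->plug->A->R->A->L->G->refl->F->L'->C->R'->G->plug->G
Char 5 ('A'): step: R->3, L=3; A->plug->A->R->G->L->D->refl->H->L'->E->R'->C->plug->C
Char 6 ('D'): step: R->4, L=3; D->plug->F->R->H->L->B->refl->A->L'->F->R'->H->plug->H
Char 7 ('G'): step: R->5, L=3; G->plug->G->R->E->L->H->refl->D->L'->G->R'->E->plug->E
Char 8 ('H'): step: R->6, L=3; H->plug->H->R->B->L->C->refl->E->L'->D->R'->F->plug->D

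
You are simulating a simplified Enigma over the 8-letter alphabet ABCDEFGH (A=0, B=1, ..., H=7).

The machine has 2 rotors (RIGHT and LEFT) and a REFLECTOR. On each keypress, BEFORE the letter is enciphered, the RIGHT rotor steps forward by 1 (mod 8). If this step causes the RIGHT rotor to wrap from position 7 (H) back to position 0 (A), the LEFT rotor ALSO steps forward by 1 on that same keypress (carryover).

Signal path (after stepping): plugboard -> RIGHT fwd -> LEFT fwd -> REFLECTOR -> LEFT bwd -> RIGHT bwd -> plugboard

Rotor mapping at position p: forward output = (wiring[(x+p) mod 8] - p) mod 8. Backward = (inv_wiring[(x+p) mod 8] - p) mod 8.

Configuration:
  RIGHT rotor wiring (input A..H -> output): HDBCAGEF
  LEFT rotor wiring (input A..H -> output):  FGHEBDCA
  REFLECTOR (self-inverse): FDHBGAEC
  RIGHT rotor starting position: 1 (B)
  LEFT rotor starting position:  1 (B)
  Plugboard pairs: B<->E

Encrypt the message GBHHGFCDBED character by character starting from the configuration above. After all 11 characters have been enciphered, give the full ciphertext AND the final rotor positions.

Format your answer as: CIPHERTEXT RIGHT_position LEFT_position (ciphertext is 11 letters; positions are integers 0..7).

Char 1 ('G'): step: R->2, L=1; G->plug->G->R->F->L->B->refl->D->L'->C->R'->E->plug->B
Char 2 ('B'): step: R->3, L=1; B->plug->E->R->C->L->D->refl->B->L'->F->R'->B->plug->E
Char 3 ('H'): step: R->4, L=1; H->plug->H->R->G->L->H->refl->C->L'->E->R'->A->plug->A
Char 4 ('H'): step: R->5, L=1; H->plug->H->R->D->L->A->refl->F->L'->A->R'->C->plug->C
Char 5 ('G'): step: R->6, L=1; G->plug->G->R->C->L->D->refl->B->L'->F->R'->D->plug->D
Char 6 ('F'): step: R->7, L=1; F->plug->F->R->B->L->G->refl->E->L'->H->R'->G->plug->G
Char 7 ('C'): step: R->0, L->2 (L advanced); C->plug->C->R->B->L->C->refl->H->L'->C->R'->D->plug->D
Char 8 ('D'): step: R->1, L=2; D->plug->D->R->H->L->E->refl->G->L'->F->R'->E->plug->B
Char 9 ('B'): step: R->2, L=2; B->plug->E->R->C->L->H->refl->C->L'->B->R'->H->plug->H
Char 10 ('E'): step: R->3, L=2; E->plug->B->R->F->L->G->refl->E->L'->H->R'->A->plug->A
Char 11 ('D'): step: R->4, L=2; D->plug->D->R->B->L->C->refl->H->L'->C->R'->B->plug->E
Final: ciphertext=BEACDGDBHAE, RIGHT=4, LEFT=2

Answer: BEACDGDBHAE 4 2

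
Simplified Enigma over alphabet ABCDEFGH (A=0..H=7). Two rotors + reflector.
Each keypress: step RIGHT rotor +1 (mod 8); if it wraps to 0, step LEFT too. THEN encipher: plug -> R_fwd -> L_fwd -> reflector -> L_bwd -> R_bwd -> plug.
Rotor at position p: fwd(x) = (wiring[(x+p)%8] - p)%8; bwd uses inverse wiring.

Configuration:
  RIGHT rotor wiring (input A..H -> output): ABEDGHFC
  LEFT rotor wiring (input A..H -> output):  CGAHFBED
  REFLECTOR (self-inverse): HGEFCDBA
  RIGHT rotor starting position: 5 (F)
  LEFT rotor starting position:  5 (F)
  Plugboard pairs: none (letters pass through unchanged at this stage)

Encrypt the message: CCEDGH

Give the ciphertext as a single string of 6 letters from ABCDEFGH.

Char 1 ('C'): step: R->6, L=5; C->plug->C->R->C->L->G->refl->B->L'->E->R'->B->plug->B
Char 2 ('C'): step: R->7, L=5; C->plug->C->R->C->L->G->refl->B->L'->E->R'->E->plug->E
Char 3 ('E'): step: R->0, L->6 (L advanced); E->plug->E->R->G->L->H->refl->A->L'->D->R'->D->plug->D
Char 4 ('D'): step: R->1, L=6; D->plug->D->R->F->L->B->refl->G->L'->A->R'->A->plug->A
Char 5 ('G'): step: R->2, L=6; G->plug->G->R->G->L->H->refl->A->L'->D->R'->E->plug->E
Char 6 ('H'): step: R->3, L=6; H->plug->H->R->B->L->F->refl->D->L'->H->R'->E->plug->E

Answer: BEDAEE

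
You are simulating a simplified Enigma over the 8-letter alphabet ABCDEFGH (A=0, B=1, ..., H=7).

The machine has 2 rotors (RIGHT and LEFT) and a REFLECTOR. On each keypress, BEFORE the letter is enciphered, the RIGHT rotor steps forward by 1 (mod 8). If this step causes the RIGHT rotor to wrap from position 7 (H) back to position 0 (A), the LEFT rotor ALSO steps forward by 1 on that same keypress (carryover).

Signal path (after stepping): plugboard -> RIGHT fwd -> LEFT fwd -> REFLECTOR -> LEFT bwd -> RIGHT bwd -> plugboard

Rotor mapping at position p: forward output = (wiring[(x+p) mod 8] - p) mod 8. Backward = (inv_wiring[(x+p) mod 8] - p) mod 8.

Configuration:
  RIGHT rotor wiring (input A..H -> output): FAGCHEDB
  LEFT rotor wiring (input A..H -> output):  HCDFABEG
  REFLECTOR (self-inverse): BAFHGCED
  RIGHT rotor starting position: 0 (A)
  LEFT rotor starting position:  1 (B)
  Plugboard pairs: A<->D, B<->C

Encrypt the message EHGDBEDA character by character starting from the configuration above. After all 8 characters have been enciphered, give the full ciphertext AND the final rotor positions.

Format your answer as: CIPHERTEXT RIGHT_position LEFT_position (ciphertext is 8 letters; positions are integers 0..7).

Char 1 ('E'): step: R->1, L=1; E->plug->E->R->D->L->H->refl->D->L'->F->R'->B->plug->C
Char 2 ('H'): step: R->2, L=1; H->plug->H->R->G->L->F->refl->C->L'->B->R'->E->plug->E
Char 3 ('G'): step: R->3, L=1; G->plug->G->R->F->L->D->refl->H->L'->D->R'->H->plug->H
Char 4 ('D'): step: R->4, L=1; D->plug->A->R->D->L->H->refl->D->L'->F->R'->D->plug->A
Char 5 ('B'): step: R->5, L=1; B->plug->C->R->E->L->A->refl->B->L'->A->R'->D->plug->A
Char 6 ('E'): step: R->6, L=1; E->plug->E->R->A->L->B->refl->A->L'->E->R'->F->plug->F
Char 7 ('D'): step: R->7, L=1; D->plug->A->R->C->L->E->refl->G->L'->H->R'->D->plug->A
Char 8 ('A'): step: R->0, L->2 (L advanced); A->plug->D->R->C->L->G->refl->E->L'->F->R'->A->plug->D
Final: ciphertext=CEHAAFAD, RIGHT=0, LEFT=2

Answer: CEHAAFAD 0 2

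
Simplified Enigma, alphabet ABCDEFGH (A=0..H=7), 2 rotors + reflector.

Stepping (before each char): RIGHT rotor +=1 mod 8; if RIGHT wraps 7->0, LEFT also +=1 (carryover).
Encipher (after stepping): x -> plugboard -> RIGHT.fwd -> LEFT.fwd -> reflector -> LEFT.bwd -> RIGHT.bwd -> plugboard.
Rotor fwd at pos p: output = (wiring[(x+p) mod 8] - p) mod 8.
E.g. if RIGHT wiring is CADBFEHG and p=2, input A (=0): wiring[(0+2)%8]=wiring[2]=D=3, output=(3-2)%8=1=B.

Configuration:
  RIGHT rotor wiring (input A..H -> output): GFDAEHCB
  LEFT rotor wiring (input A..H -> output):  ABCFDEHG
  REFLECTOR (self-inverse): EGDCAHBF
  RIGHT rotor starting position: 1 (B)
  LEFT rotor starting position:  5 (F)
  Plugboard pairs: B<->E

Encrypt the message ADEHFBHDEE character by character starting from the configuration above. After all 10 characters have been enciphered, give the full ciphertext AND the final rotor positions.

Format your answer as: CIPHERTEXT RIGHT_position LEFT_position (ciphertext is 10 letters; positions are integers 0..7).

Answer: HGFADHBEDC 3 6

Derivation:
Char 1 ('A'): step: R->2, L=5; A->plug->A->R->B->L->C->refl->D->L'->D->R'->H->plug->H
Char 2 ('D'): step: R->3, L=5; D->plug->D->R->H->L->G->refl->B->L'->C->R'->G->plug->G
Char 3 ('E'): step: R->4, L=5; E->plug->B->R->D->L->D->refl->C->L'->B->R'->F->plug->F
Char 4 ('H'): step: R->5, L=5; H->plug->H->R->H->L->G->refl->B->L'->C->R'->A->plug->A
Char 5 ('F'): step: R->6, L=5; F->plug->F->R->C->L->B->refl->G->L'->H->R'->D->plug->D
Char 6 ('B'): step: R->7, L=5; B->plug->E->R->B->L->C->refl->D->L'->D->R'->H->plug->H
Char 7 ('H'): step: R->0, L->6 (L advanced); H->plug->H->R->B->L->A->refl->E->L'->E->R'->E->plug->B
Char 8 ('D'): step: R->1, L=6; D->plug->D->R->D->L->D->refl->C->L'->C->R'->B->plug->E
Char 9 ('E'): step: R->2, L=6; E->plug->B->R->G->L->F->refl->H->L'->F->R'->D->plug->D
Char 10 ('E'): step: R->3, L=6; E->plug->B->R->B->L->A->refl->E->L'->E->R'->C->plug->C
Final: ciphertext=HGFADHBEDC, RIGHT=3, LEFT=6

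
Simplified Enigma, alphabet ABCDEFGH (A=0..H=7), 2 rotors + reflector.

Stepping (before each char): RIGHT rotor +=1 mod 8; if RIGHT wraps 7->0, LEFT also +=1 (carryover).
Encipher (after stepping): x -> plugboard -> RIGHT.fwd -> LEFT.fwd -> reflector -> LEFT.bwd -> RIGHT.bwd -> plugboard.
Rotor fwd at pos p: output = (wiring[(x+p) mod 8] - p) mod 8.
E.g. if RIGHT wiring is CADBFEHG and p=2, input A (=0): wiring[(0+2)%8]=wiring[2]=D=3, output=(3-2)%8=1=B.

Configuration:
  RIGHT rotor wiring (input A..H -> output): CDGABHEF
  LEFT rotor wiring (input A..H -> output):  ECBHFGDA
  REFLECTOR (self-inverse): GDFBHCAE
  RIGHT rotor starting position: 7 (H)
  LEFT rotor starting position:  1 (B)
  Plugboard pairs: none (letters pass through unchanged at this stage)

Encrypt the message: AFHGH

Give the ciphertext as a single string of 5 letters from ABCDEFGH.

Answer: GDBHG

Derivation:
Char 1 ('A'): step: R->0, L->2 (L advanced); A->plug->A->R->C->L->D->refl->B->L'->E->R'->G->plug->G
Char 2 ('F'): step: R->1, L=2; F->plug->F->R->D->L->E->refl->H->L'->A->R'->D->plug->D
Char 3 ('H'): step: R->2, L=2; H->plug->H->R->B->L->F->refl->C->L'->G->R'->B->plug->B
Char 4 ('G'): step: R->3, L=2; G->plug->G->R->A->L->H->refl->E->L'->D->R'->H->plug->H
Char 5 ('H'): step: R->4, L=2; H->plug->H->R->E->L->B->refl->D->L'->C->R'->G->plug->G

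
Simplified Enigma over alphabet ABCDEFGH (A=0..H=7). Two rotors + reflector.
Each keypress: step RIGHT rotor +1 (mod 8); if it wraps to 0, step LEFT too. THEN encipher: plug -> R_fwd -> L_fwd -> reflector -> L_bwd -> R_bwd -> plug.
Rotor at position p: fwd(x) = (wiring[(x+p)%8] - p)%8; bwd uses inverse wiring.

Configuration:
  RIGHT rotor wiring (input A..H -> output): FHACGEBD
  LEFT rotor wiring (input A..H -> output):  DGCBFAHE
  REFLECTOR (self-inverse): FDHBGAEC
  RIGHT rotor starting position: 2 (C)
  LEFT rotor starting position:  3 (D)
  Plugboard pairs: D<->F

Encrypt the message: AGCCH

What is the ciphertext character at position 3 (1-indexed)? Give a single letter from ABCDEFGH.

Char 1 ('A'): step: R->3, L=3; A->plug->A->R->H->L->H->refl->C->L'->B->R'->C->plug->C
Char 2 ('G'): step: R->4, L=3; G->plug->G->R->E->L->B->refl->D->L'->G->R'->H->plug->H
Char 3 ('C'): step: R->5, L=3; C->plug->C->R->G->L->D->refl->B->L'->E->R'->B->plug->B

B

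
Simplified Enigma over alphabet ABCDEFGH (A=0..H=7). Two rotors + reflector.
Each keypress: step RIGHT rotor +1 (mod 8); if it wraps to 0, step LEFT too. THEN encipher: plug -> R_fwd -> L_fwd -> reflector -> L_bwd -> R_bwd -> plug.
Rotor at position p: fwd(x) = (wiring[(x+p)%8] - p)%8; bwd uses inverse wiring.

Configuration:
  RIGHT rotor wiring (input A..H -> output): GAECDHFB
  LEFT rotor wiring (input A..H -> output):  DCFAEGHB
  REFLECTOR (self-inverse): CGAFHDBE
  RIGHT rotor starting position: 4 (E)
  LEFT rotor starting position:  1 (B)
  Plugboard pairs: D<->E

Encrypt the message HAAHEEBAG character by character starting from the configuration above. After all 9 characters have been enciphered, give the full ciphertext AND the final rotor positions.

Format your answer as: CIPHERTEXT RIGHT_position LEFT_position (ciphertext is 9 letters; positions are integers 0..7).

Char 1 ('H'): step: R->5, L=1; H->plug->H->R->G->L->A->refl->C->L'->H->R'->F->plug->F
Char 2 ('A'): step: R->6, L=1; A->plug->A->R->H->L->C->refl->A->L'->G->R'->E->plug->D
Char 3 ('A'): step: R->7, L=1; A->plug->A->R->C->L->H->refl->E->L'->B->R'->C->plug->C
Char 4 ('H'): step: R->0, L->2 (L advanced); H->plug->H->R->B->L->G->refl->B->L'->G->R'->A->plug->A
Char 5 ('E'): step: R->1, L=2; E->plug->D->R->C->L->C->refl->A->L'->H->R'->A->plug->A
Char 6 ('E'): step: R->2, L=2; E->plug->D->R->F->L->H->refl->E->L'->D->R'->E->plug->D
Char 7 ('B'): step: R->3, L=2; B->plug->B->R->A->L->D->refl->F->L'->E->R'->C->plug->C
Char 8 ('A'): step: R->4, L=2; A->plug->A->R->H->L->A->refl->C->L'->C->R'->E->plug->D
Char 9 ('G'): step: R->5, L=2; G->plug->G->R->F->L->H->refl->E->L'->D->R'->E->plug->D
Final: ciphertext=FDCAADCDD, RIGHT=5, LEFT=2

Answer: FDCAADCDD 5 2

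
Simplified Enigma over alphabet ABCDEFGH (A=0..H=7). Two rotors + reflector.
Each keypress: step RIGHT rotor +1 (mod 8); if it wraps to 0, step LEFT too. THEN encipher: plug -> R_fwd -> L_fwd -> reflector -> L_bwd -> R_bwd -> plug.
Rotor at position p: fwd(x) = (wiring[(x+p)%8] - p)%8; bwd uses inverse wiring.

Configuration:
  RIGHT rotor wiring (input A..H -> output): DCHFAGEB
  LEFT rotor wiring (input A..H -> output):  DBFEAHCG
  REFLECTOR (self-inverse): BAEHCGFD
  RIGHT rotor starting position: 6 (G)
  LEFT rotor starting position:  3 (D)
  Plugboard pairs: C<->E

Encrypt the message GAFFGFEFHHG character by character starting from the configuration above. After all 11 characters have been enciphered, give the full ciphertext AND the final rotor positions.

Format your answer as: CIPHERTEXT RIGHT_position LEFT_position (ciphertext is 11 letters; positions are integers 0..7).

Answer: ACGECCAAAAE 1 5

Derivation:
Char 1 ('G'): step: R->7, L=3; G->plug->G->R->H->L->C->refl->E->L'->C->R'->A->plug->A
Char 2 ('A'): step: R->0, L->4 (L advanced); A->plug->A->R->D->L->C->refl->E->L'->A->R'->E->plug->C
Char 3 ('F'): step: R->1, L=4; F->plug->F->R->D->L->C->refl->E->L'->A->R'->G->plug->G
Char 4 ('F'): step: R->2, L=4; F->plug->F->R->H->L->A->refl->B->L'->G->R'->C->plug->E
Char 5 ('G'): step: R->3, L=4; G->plug->G->R->H->L->A->refl->B->L'->G->R'->E->plug->C
Char 6 ('F'): step: R->4, L=4; F->plug->F->R->G->L->B->refl->A->L'->H->R'->E->plug->C
Char 7 ('E'): step: R->5, L=4; E->plug->C->R->E->L->H->refl->D->L'->B->R'->A->plug->A
Char 8 ('F'): step: R->6, L=4; F->plug->F->R->H->L->A->refl->B->L'->G->R'->A->plug->A
Char 9 ('H'): step: R->7, L=4; H->plug->H->R->F->L->F->refl->G->L'->C->R'->A->plug->A
Char 10 ('H'): step: R->0, L->5 (L advanced); H->plug->H->R->B->L->F->refl->G->L'->D->R'->A->plug->A
Char 11 ('G'): step: R->1, L=5; G->plug->G->R->A->L->C->refl->E->L'->E->R'->C->plug->E
Final: ciphertext=ACGECCAAAAE, RIGHT=1, LEFT=5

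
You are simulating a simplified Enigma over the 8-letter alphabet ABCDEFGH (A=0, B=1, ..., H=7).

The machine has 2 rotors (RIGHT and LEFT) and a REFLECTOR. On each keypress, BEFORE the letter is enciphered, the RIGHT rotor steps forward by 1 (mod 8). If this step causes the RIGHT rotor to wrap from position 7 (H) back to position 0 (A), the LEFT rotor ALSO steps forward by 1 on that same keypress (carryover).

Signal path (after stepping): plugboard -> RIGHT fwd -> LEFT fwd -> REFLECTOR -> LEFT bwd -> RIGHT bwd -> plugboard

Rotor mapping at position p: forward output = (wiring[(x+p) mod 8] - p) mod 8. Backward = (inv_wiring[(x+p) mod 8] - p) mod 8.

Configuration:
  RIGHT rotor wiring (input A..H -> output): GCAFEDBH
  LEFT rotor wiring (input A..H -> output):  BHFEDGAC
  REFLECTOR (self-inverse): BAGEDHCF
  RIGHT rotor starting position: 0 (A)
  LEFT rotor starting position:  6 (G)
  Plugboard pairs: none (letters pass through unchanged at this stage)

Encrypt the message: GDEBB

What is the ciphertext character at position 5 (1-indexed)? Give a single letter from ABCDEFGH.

Char 1 ('G'): step: R->1, L=6; G->plug->G->R->G->L->F->refl->H->L'->E->R'->C->plug->C
Char 2 ('D'): step: R->2, L=6; D->plug->D->R->B->L->E->refl->D->L'->C->R'->C->plug->C
Char 3 ('E'): step: R->3, L=6; E->plug->E->R->E->L->H->refl->F->L'->G->R'->D->plug->D
Char 4 ('B'): step: R->4, L=6; B->plug->B->R->H->L->A->refl->B->L'->D->R'->D->plug->D
Char 5 ('B'): step: R->5, L=6; B->plug->B->R->E->L->H->refl->F->L'->G->R'->A->plug->A

A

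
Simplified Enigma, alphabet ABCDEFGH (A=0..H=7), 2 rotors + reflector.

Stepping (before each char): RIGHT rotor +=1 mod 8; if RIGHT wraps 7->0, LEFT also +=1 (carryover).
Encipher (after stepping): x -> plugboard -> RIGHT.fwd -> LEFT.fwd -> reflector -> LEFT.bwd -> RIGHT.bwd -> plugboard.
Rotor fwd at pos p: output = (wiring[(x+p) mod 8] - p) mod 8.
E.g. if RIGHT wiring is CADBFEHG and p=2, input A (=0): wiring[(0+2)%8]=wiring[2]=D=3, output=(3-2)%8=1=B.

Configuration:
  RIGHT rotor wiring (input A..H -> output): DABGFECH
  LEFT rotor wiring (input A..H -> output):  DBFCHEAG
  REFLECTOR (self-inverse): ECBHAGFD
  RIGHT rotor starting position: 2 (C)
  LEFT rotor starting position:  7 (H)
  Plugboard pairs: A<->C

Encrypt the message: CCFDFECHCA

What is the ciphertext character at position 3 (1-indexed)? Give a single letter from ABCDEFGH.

Char 1 ('C'): step: R->3, L=7; C->plug->A->R->D->L->G->refl->F->L'->G->R'->H->plug->H
Char 2 ('C'): step: R->4, L=7; C->plug->A->R->B->L->E->refl->A->L'->F->R'->G->plug->G
Char 3 ('F'): step: R->5, L=7; F->plug->F->R->E->L->D->refl->H->L'->A->R'->H->plug->H

H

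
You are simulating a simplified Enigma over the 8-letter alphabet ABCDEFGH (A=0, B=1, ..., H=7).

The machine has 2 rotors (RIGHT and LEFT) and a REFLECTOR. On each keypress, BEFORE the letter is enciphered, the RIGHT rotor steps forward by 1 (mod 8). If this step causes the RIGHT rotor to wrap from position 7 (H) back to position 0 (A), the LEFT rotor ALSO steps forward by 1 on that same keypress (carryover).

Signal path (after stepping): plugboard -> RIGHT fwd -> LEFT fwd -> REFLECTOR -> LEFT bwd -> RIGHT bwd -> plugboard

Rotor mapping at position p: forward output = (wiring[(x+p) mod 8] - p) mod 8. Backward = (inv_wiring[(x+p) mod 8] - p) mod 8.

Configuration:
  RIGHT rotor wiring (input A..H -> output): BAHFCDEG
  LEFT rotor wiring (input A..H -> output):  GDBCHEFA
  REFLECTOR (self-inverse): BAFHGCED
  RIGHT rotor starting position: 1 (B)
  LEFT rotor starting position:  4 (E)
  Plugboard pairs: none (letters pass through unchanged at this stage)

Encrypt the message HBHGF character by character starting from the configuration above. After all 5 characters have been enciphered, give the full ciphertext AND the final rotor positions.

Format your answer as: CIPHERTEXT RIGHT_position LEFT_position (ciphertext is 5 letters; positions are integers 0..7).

Char 1 ('H'): step: R->2, L=4; H->plug->H->R->G->L->F->refl->C->L'->E->R'->F->plug->F
Char 2 ('B'): step: R->3, L=4; B->plug->B->R->H->L->G->refl->E->L'->D->R'->E->plug->E
Char 3 ('H'): step: R->4, L=4; H->plug->H->R->B->L->A->refl->B->L'->C->R'->D->plug->D
Char 4 ('G'): step: R->5, L=4; G->plug->G->R->A->L->D->refl->H->L'->F->R'->H->plug->H
Char 5 ('F'): step: R->6, L=4; F->plug->F->R->H->L->G->refl->E->L'->D->R'->C->plug->C
Final: ciphertext=FEDHC, RIGHT=6, LEFT=4

Answer: FEDHC 6 4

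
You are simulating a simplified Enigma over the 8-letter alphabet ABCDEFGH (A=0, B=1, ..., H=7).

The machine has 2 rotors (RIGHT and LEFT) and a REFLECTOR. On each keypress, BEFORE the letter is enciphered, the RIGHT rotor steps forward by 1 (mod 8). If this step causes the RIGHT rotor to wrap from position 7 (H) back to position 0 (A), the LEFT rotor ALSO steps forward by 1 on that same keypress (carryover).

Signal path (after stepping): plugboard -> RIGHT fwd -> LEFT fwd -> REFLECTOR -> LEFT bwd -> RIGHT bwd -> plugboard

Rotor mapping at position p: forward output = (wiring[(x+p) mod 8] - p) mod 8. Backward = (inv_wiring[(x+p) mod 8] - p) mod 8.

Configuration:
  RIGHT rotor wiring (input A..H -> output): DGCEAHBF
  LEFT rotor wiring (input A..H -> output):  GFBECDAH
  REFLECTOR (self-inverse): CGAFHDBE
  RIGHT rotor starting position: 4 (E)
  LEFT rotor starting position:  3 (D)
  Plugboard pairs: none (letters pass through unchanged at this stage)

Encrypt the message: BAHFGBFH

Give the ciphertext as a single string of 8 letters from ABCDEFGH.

Char 1 ('B'): step: R->5, L=3; B->plug->B->R->E->L->E->refl->H->L'->B->R'->E->plug->E
Char 2 ('A'): step: R->6, L=3; A->plug->A->R->D->L->F->refl->D->L'->F->R'->C->plug->C
Char 3 ('H'): step: R->7, L=3; H->plug->H->R->C->L->A->refl->C->L'->G->R'->A->plug->A
Char 4 ('F'): step: R->0, L->4 (L advanced); F->plug->F->R->H->L->A->refl->C->L'->E->R'->D->plug->D
Char 5 ('G'): step: R->1, L=4; G->plug->G->R->E->L->C->refl->A->L'->H->R'->D->plug->D
Char 6 ('B'): step: R->2, L=4; B->plug->B->R->C->L->E->refl->H->L'->B->R'->G->plug->G
Char 7 ('F'): step: R->3, L=4; F->plug->F->R->A->L->G->refl->B->L'->F->R'->B->plug->B
Char 8 ('H'): step: R->4, L=4; H->plug->H->R->A->L->G->refl->B->L'->F->R'->C->plug->C

Answer: ECADDGBC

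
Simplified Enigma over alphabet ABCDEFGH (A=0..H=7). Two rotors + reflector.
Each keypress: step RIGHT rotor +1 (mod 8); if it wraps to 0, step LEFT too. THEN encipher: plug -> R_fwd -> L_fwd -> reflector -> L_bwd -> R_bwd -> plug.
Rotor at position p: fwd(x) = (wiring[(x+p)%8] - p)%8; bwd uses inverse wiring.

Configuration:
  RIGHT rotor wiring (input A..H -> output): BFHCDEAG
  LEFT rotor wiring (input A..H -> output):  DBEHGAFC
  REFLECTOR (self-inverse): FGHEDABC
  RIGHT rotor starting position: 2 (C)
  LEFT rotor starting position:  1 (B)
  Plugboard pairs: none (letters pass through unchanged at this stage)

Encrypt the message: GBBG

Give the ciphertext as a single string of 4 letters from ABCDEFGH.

Answer: FGEE

Derivation:
Char 1 ('G'): step: R->3, L=1; G->plug->G->R->C->L->G->refl->B->L'->G->R'->F->plug->F
Char 2 ('B'): step: R->4, L=1; B->plug->B->R->A->L->A->refl->F->L'->D->R'->G->plug->G
Char 3 ('B'): step: R->5, L=1; B->plug->B->R->D->L->F->refl->A->L'->A->R'->E->plug->E
Char 4 ('G'): step: R->6, L=1; G->plug->G->R->F->L->E->refl->D->L'->B->R'->E->plug->E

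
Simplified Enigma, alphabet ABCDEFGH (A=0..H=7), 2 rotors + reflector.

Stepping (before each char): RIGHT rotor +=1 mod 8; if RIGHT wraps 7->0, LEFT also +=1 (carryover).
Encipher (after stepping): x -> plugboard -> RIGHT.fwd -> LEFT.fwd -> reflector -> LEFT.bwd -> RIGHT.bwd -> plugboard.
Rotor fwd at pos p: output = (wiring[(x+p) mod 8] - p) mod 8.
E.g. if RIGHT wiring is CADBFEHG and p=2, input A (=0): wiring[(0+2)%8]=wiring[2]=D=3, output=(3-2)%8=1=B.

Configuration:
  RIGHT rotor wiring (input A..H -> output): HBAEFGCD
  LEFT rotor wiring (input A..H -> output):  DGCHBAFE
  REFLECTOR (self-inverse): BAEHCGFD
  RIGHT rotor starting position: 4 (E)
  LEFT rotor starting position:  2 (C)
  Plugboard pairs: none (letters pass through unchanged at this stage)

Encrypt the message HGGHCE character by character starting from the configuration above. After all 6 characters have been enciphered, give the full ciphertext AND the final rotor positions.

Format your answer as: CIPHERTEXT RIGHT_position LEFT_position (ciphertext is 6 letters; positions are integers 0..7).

Answer: CBECAC 2 3

Derivation:
Char 1 ('H'): step: R->5, L=2; H->plug->H->R->A->L->A->refl->B->L'->G->R'->C->plug->C
Char 2 ('G'): step: R->6, L=2; G->plug->G->R->H->L->E->refl->C->L'->F->R'->B->plug->B
Char 3 ('G'): step: R->7, L=2; G->plug->G->R->H->L->E->refl->C->L'->F->R'->E->plug->E
Char 4 ('H'): step: R->0, L->3 (L advanced); H->plug->H->R->D->L->C->refl->E->L'->A->R'->C->plug->C
Char 5 ('C'): step: R->1, L=3; C->plug->C->R->D->L->C->refl->E->L'->A->R'->A->plug->A
Char 6 ('E'): step: R->2, L=3; E->plug->E->R->A->L->E->refl->C->L'->D->R'->C->plug->C
Final: ciphertext=CBECAC, RIGHT=2, LEFT=3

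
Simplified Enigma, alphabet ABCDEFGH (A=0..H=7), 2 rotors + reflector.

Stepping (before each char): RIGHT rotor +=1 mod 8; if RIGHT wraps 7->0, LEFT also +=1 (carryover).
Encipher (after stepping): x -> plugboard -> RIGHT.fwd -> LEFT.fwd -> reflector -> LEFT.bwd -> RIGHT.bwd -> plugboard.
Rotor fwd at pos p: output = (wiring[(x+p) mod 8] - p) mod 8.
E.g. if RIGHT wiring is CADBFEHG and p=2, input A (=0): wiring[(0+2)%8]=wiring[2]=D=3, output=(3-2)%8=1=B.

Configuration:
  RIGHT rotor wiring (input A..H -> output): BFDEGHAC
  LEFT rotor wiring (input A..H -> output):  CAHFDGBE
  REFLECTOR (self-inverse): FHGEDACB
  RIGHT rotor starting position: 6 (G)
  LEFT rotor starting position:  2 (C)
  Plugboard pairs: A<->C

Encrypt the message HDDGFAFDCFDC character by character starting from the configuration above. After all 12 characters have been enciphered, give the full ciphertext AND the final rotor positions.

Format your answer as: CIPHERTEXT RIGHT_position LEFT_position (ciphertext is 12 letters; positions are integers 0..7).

Char 1 ('H'): step: R->7, L=2; H->plug->H->R->B->L->D->refl->E->L'->D->R'->A->plug->C
Char 2 ('D'): step: R->0, L->3 (L advanced); D->plug->D->R->E->L->B->refl->H->L'->F->R'->B->plug->B
Char 3 ('D'): step: R->1, L=3; D->plug->D->R->F->L->H->refl->B->L'->E->R'->A->plug->C
Char 4 ('G'): step: R->2, L=3; G->plug->G->R->H->L->E->refl->D->L'->C->R'->B->plug->B
Char 5 ('F'): step: R->3, L=3; F->plug->F->R->G->L->F->refl->A->L'->B->R'->A->plug->C
Char 6 ('A'): step: R->4, L=3; A->plug->C->R->E->L->B->refl->H->L'->F->R'->E->plug->E
Char 7 ('F'): step: R->5, L=3; F->plug->F->R->G->L->F->refl->A->L'->B->R'->H->plug->H
Char 8 ('D'): step: R->6, L=3; D->plug->D->R->H->L->E->refl->D->L'->C->R'->A->plug->C
Char 9 ('C'): step: R->7, L=3; C->plug->A->R->D->L->G->refl->C->L'->A->R'->G->plug->G
Char 10 ('F'): step: R->0, L->4 (L advanced); F->plug->F->R->H->L->B->refl->H->L'->A->R'->G->plug->G
Char 11 ('D'): step: R->1, L=4; D->plug->D->R->F->L->E->refl->D->L'->G->R'->E->plug->E
Char 12 ('C'): step: R->2, L=4; C->plug->A->R->B->L->C->refl->G->L'->E->R'->C->plug->A
Final: ciphertext=CBCBCEHCGGEA, RIGHT=2, LEFT=4

Answer: CBCBCEHCGGEA 2 4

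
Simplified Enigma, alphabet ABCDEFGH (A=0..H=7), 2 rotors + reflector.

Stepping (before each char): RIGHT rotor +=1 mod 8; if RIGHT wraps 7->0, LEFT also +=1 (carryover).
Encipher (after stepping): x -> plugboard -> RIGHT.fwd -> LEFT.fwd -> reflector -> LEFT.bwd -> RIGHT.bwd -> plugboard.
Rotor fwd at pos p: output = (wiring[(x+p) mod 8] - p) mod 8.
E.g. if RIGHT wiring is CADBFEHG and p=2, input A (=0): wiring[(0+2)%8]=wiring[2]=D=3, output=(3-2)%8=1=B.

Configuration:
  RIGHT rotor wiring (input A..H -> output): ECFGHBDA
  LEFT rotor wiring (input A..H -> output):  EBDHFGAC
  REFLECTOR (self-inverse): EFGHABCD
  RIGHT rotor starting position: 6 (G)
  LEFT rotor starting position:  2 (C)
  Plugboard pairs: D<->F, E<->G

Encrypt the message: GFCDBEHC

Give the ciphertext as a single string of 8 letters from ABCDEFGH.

Answer: EDHGHDAE

Derivation:
Char 1 ('G'): step: R->7, L=2; G->plug->E->R->H->L->H->refl->D->L'->C->R'->G->plug->E
Char 2 ('F'): step: R->0, L->3 (L advanced); F->plug->D->R->G->L->G->refl->C->L'->B->R'->F->plug->D
Char 3 ('C'): step: R->1, L=3; C->plug->C->R->F->L->B->refl->F->L'->D->R'->H->plug->H
Char 4 ('D'): step: R->2, L=3; D->plug->F->R->G->L->G->refl->C->L'->B->R'->E->plug->G
Char 5 ('B'): step: R->3, L=3; B->plug->B->R->E->L->H->refl->D->L'->C->R'->H->plug->H
Char 6 ('E'): step: R->4, L=3; E->plug->G->R->B->L->C->refl->G->L'->G->R'->F->plug->D
Char 7 ('H'): step: R->5, L=3; H->plug->H->R->C->L->D->refl->H->L'->E->R'->A->plug->A
Char 8 ('C'): step: R->6, L=3; C->plug->C->R->G->L->G->refl->C->L'->B->R'->G->plug->E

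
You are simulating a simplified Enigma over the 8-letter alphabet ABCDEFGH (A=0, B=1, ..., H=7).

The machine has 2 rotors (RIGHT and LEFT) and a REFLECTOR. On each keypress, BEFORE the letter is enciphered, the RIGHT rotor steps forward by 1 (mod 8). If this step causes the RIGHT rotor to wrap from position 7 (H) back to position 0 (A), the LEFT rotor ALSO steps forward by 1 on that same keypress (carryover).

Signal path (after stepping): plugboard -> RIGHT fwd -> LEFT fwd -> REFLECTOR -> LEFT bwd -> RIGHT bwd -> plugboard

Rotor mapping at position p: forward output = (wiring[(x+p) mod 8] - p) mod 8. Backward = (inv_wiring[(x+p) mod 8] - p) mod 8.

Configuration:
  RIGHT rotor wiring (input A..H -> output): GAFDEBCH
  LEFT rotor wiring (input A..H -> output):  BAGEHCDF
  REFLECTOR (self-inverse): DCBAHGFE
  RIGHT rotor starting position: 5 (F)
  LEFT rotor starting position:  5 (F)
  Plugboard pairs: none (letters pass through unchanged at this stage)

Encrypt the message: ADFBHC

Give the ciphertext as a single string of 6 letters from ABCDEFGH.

Answer: DHHCAF

Derivation:
Char 1 ('A'): step: R->6, L=5; A->plug->A->R->E->L->D->refl->A->L'->C->R'->D->plug->D
Char 2 ('D'): step: R->7, L=5; D->plug->D->R->G->L->H->refl->E->L'->D->R'->H->plug->H
Char 3 ('F'): step: R->0, L->6 (L advanced); F->plug->F->R->B->L->H->refl->E->L'->H->R'->H->plug->H
Char 4 ('B'): step: R->1, L=6; B->plug->B->R->E->L->A->refl->D->L'->C->R'->C->plug->C
Char 5 ('H'): step: R->2, L=6; H->plug->H->R->G->L->B->refl->C->L'->D->R'->A->plug->A
Char 6 ('C'): step: R->3, L=6; C->plug->C->R->G->L->B->refl->C->L'->D->R'->F->plug->F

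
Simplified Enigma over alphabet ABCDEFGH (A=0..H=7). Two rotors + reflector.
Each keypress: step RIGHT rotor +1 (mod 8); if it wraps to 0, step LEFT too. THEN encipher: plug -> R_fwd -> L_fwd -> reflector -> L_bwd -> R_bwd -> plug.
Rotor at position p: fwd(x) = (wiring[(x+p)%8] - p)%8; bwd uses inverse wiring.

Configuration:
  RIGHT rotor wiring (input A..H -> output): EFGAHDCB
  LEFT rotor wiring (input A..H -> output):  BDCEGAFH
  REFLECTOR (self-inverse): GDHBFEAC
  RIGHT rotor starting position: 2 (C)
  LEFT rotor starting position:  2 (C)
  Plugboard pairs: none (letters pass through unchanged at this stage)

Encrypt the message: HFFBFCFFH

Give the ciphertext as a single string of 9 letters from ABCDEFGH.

Answer: CCAEHBGHD

Derivation:
Char 1 ('H'): step: R->3, L=2; H->plug->H->R->D->L->G->refl->A->L'->A->R'->C->plug->C
Char 2 ('F'): step: R->4, L=2; F->plug->F->R->B->L->C->refl->H->L'->G->R'->C->plug->C
Char 3 ('F'): step: R->5, L=2; F->plug->F->R->B->L->C->refl->H->L'->G->R'->A->plug->A
Char 4 ('B'): step: R->6, L=2; B->plug->B->R->D->L->G->refl->A->L'->A->R'->E->plug->E
Char 5 ('F'): step: R->7, L=2; F->plug->F->R->A->L->A->refl->G->L'->D->R'->H->plug->H
Char 6 ('C'): step: R->0, L->3 (L advanced); C->plug->C->R->G->L->A->refl->G->L'->F->R'->B->plug->B
Char 7 ('F'): step: R->1, L=3; F->plug->F->R->B->L->D->refl->B->L'->A->R'->G->plug->G
Char 8 ('F'): step: R->2, L=3; F->plug->F->R->H->L->H->refl->C->L'->D->R'->H->plug->H
Char 9 ('H'): step: R->3, L=3; H->plug->H->R->D->L->C->refl->H->L'->H->R'->D->plug->D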